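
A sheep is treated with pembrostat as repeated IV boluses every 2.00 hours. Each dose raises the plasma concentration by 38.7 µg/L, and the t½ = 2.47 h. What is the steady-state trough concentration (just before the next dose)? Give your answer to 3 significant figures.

k = ln 2 / 2.47 = 0.2806 h⁻¹
Fraction remaining after one interval: e^(−kτ) = e^(−0.2806 × 2.00) = 0.5705
R = 1 / (1 − 0.5705) = 2.328
Css,max = 38.7 × 2.328 = 90.10 µg/L
Css,min = Css,max × e^(−kτ) = 90.10 × 0.5705 ≈ 51.4 µg/L

51.4 µg/L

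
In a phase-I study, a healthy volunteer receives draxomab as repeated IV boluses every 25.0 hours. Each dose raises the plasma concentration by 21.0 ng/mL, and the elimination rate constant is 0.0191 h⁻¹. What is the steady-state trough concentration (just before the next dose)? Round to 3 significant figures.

34.3 ng/mL

Fraction remaining after one interval: e^(−kτ) = e^(−0.01910 × 25.0) = 0.6203
R = 1 / (1 − 0.6203) = 2.634
Css,max = 21.0 × 2.634 = 55.31 ng/mL
Css,min = Css,max × e^(−kτ) = 55.31 × 0.6203 ≈ 34.3 ng/mL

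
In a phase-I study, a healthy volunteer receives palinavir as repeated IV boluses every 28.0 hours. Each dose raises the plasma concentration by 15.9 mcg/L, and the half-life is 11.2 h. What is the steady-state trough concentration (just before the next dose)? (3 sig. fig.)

k = ln 2 / 11.2 = 0.06189 h⁻¹
Fraction remaining after one interval: e^(−kτ) = e^(−0.06189 × 28.0) = 0.1768
R = 1 / (1 − 0.1768) = 1.215
Css,max = 15.9 × 1.215 = 19.31 mcg/L
Css,min = Css,max × e^(−kτ) = 19.31 × 0.1768 ≈ 3.41 mcg/L

3.41 mcg/L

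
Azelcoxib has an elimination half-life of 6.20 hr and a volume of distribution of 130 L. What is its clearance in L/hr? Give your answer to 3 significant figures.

14.5 L/hr

k = ln 2 / t½ = ln 2 / 6.20 = 0.1118 hr⁻¹
CL = k · V = 0.1118 × 130 ≈ 14.5 L/hr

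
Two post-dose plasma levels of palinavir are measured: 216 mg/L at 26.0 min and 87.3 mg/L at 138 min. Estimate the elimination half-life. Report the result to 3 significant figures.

85.7 minutes

k = ln(C₁/C₂) / (t₂ − t₁) = ln(216/87.3) / (138 − 26.0)
  = 0.9059 / 112.0 = 0.008089 min⁻¹
t½ = ln 2 / k = ln 2 / 0.008089 ≈ 85.7 minutes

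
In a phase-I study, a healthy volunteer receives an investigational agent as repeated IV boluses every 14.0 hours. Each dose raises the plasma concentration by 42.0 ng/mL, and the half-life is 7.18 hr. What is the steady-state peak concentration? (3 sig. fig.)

k = ln 2 / 7.18 = 0.09654 hr⁻¹
Fraction remaining after one interval: e^(−kτ) = e^(−0.09654 × 14.0) = 0.2588
R = 1 / (1 − 0.2588) = 1.349
Css,max = 42.0 × 1.349 ≈ 56.7 ng/mL

56.7 ng/mL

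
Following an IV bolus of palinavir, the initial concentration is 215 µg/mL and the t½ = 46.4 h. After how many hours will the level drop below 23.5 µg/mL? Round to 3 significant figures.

148 hours

k = ln 2 / 46.4 = 0.01494 h⁻¹
C(t) = C₀ e^(−kt)  ⇒  t = ln(C₀/C) / k
t = ln(215/23.5) / 0.01494 = 2.214 / 0.01494 ≈ 148 hours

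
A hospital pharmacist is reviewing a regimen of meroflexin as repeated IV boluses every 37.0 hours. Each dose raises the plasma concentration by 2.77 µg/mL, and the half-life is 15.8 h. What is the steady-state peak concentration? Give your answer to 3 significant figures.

k = ln 2 / 15.8 = 0.04387 h⁻¹
Fraction remaining after one interval: e^(−kτ) = e^(−0.04387 × 37.0) = 0.1973
R = 1 / (1 − 0.1973) = 1.246
Css,max = 2.77 × 1.246 ≈ 3.45 µg/mL

3.45 µg/mL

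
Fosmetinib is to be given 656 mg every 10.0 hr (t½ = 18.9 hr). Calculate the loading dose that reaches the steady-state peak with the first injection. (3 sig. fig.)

k = ln 2 / 18.9 = 0.03667 hr⁻¹
Accumulation ratio R = 1 / (1 − e^(−kτ)) = 1 / (1 − e^(−0.03667×10.0)) = 1 / (1 − 0.6930) = 3.257
Loading dose = maintenance dose × R = 656 × 3.257 ≈ 2140 mg

2140 mg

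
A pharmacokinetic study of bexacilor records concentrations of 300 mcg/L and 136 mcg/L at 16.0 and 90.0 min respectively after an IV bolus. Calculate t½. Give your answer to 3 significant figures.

64.8 minutes

k = ln(C₁/C₂) / (t₂ − t₁) = ln(300/136) / (90.0 − 16.0)
  = 0.7911 / 74.00 = 0.01069 min⁻¹
t½ = ln 2 / k = ln 2 / 0.01069 ≈ 64.8 minutes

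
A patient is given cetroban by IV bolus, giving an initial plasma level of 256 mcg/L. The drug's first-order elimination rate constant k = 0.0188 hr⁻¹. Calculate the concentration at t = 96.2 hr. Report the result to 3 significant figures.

42.0 mcg/L

C(t) = C₀ e^(−kt) = 256 × e^(−0.01880 × 96.2) = 256 × e^(−1.809) = 256 × 0.1639 ≈ 42.0 mcg/L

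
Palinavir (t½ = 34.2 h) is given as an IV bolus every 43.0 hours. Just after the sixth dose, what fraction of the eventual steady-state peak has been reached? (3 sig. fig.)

k = ln 2 / 34.2 = 0.02027 h⁻¹
f_n = 1 − e^(−nkτ) = 1 − e^(−6 × 0.02027 × 43.0) = 1 − e^(−5.229) = 1 − 0.005359 ≈ 0.995

0.995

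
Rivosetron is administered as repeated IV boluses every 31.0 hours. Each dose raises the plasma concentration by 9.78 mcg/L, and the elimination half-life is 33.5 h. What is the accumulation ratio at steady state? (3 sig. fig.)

k = ln 2 / 33.5 = 0.02069 h⁻¹
Fraction remaining after one interval: e^(−kτ) = e^(−0.02069 × 31.0) = 0.5265
R = 1 / (1 − 0.5265) = 1 / 0.4735 ≈ 2.11

2.11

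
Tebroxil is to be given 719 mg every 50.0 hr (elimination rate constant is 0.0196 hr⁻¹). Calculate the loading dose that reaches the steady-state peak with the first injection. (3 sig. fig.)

1150 mg

Accumulation ratio R = 1 / (1 − e^(−kτ)) = 1 / (1 − e^(−0.01960×50.0)) = 1 / (1 − 0.3753) = 1.601
Loading dose = maintenance dose × R = 719 × 1.601 ≈ 1150 mg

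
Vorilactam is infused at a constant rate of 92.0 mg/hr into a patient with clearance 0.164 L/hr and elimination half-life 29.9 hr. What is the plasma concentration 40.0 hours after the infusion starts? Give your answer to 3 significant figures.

Css = rate / CL = 92.0 / 0.164 = 561.0 µg/mL
k = ln 2 / 29.9 = 0.02318 hr⁻¹
C(t) = Css (1 − e^(−kt)) = 561.0 × (1 − e^(−0.9273)) = 561.0 × 0.6044 ≈ 339 µg/mL

339 µg/mL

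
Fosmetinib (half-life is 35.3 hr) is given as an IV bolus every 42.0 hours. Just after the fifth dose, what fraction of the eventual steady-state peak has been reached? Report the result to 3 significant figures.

k = ln 2 / 35.3 = 0.01964 hr⁻¹
f_n = 1 − e^(−nkτ) = 1 − e^(−5 × 0.01964 × 42.0) = 1 − e^(−4.124) = 1 − 0.01619 ≈ 0.984

0.984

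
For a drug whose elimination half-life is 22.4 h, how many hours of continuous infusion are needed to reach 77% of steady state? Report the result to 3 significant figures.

47.5 hours

k = ln 2 / 22.4 = 0.03094 h⁻¹
f = 1 − e^(−kt)  ⇒  t = −ln(1 − f) / k
t = −ln(1 − 0.77) / 0.03094 = 1.470 / 0.03094 ≈ 47.5 hours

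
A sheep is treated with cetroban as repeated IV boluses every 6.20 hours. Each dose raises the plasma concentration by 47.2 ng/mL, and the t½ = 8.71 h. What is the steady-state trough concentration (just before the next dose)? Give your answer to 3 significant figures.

74.0 ng/mL

k = ln 2 / 8.71 = 0.07958 h⁻¹
Fraction remaining after one interval: e^(−kτ) = e^(−0.07958 × 6.20) = 0.6105
R = 1 / (1 − 0.6105) = 2.568
Css,max = 47.2 × 2.568 = 121.2 ng/mL
Css,min = Css,max × e^(−kτ) = 121.2 × 0.6105 ≈ 74.0 ng/mL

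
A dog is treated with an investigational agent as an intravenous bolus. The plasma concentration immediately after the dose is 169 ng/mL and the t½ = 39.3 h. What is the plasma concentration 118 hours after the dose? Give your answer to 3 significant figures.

21.1 ng/mL

k = ln 2 / 39.3 = 0.01764 h⁻¹
C(t) = C₀ e^(−kt) = 169 × e^(−0.01764 × 118) = 169 × e^(−2.081) = 169 × 0.1248 ≈ 21.1 ng/mL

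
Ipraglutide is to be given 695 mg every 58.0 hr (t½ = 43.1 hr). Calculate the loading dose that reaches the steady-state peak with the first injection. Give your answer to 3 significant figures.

k = ln 2 / 43.1 = 0.01608 hr⁻¹
Accumulation ratio R = 1 / (1 − e^(−kτ)) = 1 / (1 − e^(−0.01608×58.0)) = 1 / (1 − 0.3935) = 1.649
Loading dose = maintenance dose × R = 695 × 1.649 ≈ 1150 mg

1150 mg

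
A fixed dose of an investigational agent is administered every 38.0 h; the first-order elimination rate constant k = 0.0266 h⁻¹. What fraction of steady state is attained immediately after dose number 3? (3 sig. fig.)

0.952

f_n = 1 − e^(−nkτ) = 1 − e^(−3 × 0.02660 × 38.0) = 1 − e^(−3.032) = 1 − 0.04820 ≈ 0.952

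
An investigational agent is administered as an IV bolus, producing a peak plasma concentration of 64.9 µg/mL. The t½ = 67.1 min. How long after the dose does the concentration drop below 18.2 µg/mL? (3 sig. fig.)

k = ln 2 / 67.1 = 0.01033 min⁻¹
C(t) = C₀ e^(−kt)  ⇒  t = ln(C₀/C) / k
t = ln(64.9/18.2) / 0.01033 = 1.271 / 0.01033 ≈ 123 minutes

123 minutes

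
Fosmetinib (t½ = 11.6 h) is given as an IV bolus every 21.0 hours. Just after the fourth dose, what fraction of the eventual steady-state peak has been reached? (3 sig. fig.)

k = ln 2 / 11.6 = 0.05975 h⁻¹
f_n = 1 − e^(−nkτ) = 1 − e^(−4 × 0.05975 × 21.0) = 1 − e^(−5.019) = 1 − 0.006609 ≈ 0.993

0.993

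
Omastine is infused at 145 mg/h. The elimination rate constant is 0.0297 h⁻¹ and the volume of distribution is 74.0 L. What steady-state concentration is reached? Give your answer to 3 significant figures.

66.0 µg/mL

CL = k · V = 0.0297 × 74.0 = 2.198 L/h
Css = rate / CL = 145 / 2.198 ≈ 66.0 µg/mL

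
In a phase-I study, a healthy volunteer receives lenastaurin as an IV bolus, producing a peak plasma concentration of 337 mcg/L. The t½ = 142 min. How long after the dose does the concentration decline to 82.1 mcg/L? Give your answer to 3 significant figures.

k = ln 2 / 142 = 0.004881 min⁻¹
C(t) = C₀ e^(−kt)  ⇒  t = ln(C₀/C) / k
t = ln(337/82.1) / 0.004881 = 1.412 / 0.004881 ≈ 289 minutes

289 minutes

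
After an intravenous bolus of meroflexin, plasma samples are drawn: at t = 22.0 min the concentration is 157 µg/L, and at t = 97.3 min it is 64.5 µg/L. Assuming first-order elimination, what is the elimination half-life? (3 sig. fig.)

58.7 minutes

k = ln(C₁/C₂) / (t₂ − t₁) = ln(157/64.5) / (97.3 − 22.0)
  = 0.8896 / 75.30 = 0.01181 min⁻¹
t½ = ln 2 / k = ln 2 / 0.01181 ≈ 58.7 minutes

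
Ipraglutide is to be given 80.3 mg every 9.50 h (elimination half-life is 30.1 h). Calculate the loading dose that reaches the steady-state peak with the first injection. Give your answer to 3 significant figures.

k = ln 2 / 30.1 = 0.02303 h⁻¹
Accumulation ratio R = 1 / (1 − e^(−kτ)) = 1 / (1 − e^(−0.02303×9.50)) = 1 / (1 − 0.8035) = 5.089
Loading dose = maintenance dose × R = 80.3 × 5.089 ≈ 409 mg

409 mg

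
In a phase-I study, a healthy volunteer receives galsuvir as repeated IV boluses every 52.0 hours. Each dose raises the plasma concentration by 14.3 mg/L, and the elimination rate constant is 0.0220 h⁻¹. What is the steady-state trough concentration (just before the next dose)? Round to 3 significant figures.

Fraction remaining after one interval: e^(−kτ) = e^(−0.02200 × 52.0) = 0.3185
R = 1 / (1 − 0.3185) = 1.467
Css,max = 14.3 × 1.467 = 20.98 mg/L
Css,min = Css,max × e^(−kτ) = 20.98 × 0.3185 ≈ 6.68 mg/L

6.68 mg/L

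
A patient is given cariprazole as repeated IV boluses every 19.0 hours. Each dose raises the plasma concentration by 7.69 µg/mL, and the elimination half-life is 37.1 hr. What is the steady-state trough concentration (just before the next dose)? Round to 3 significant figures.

k = ln 2 / 37.1 = 0.01868 hr⁻¹
Fraction remaining after one interval: e^(−kτ) = e^(−0.01868 × 19.0) = 0.7012
R = 1 / (1 − 0.7012) = 3.347
Css,max = 7.69 × 3.347 = 25.74 µg/mL
Css,min = Css,max × e^(−kτ) = 25.74 × 0.7012 ≈ 18.0 µg/mL

18.0 µg/mL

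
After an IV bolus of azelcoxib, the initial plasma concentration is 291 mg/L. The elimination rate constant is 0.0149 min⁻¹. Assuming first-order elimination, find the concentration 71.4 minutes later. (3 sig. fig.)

100 mg/L

C(t) = C₀ e^(−kt) = 291 × e^(−0.01490 × 71.4) = 291 × e^(−1.064) = 291 × 0.3451 ≈ 100 mg/L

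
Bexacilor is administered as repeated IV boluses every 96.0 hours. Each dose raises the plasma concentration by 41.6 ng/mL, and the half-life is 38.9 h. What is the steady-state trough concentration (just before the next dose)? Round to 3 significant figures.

k = ln 2 / 38.9 = 0.01782 h⁻¹
Fraction remaining after one interval: e^(−kτ) = e^(−0.01782 × 96.0) = 0.1808
R = 1 / (1 − 0.1808) = 1.221
Css,max = 41.6 × 1.221 = 50.78 ng/mL
Css,min = Css,max × e^(−kτ) = 50.78 × 0.1808 ≈ 9.18 ng/mL

9.18 ng/mL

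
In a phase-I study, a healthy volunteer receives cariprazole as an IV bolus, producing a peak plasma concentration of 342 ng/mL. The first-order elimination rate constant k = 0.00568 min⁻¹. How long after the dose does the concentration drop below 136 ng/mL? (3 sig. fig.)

162 minutes

C(t) = C₀ e^(−kt)  ⇒  t = ln(C₀/C) / k
t = ln(342/136) / 0.005680 = 0.9222 / 0.005680 ≈ 162 minutes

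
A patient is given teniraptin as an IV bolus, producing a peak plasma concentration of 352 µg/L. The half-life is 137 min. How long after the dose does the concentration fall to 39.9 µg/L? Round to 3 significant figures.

430 minutes

k = ln 2 / 137 = 0.005059 min⁻¹
C(t) = C₀ e^(−kt)  ⇒  t = ln(C₀/C) / k
t = ln(352/39.9) / 0.005059 = 2.177 / 0.005059 ≈ 430 minutes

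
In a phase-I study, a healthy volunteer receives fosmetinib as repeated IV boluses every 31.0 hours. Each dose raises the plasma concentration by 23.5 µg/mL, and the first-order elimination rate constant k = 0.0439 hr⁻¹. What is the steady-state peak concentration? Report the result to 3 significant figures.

31.6 µg/mL

Fraction remaining after one interval: e^(−kτ) = e^(−0.04390 × 31.0) = 0.2564
R = 1 / (1 − 0.2564) = 1.345
Css,max = 23.5 × 1.345 ≈ 31.6 µg/mL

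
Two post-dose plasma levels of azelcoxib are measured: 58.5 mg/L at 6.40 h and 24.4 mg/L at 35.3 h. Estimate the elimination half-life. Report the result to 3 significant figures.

22.9 hours

k = ln(C₁/C₂) / (t₂ − t₁) = ln(58.5/24.4) / (35.3 − 6.40)
  = 0.8744 / 28.90 = 0.03026 h⁻¹
t½ = ln 2 / k = ln 2 / 0.03026 ≈ 22.9 hours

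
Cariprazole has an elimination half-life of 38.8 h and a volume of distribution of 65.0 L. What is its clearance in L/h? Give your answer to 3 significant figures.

1.16 L/h

k = ln 2 / t½ = ln 2 / 38.8 = 0.01786 h⁻¹
CL = k · V = 0.01786 × 65.0 ≈ 1.16 L/h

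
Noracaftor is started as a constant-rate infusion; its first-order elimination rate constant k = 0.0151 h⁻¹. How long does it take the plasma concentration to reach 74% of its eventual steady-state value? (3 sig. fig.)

f = 1 − e^(−kt)  ⇒  t = −ln(1 − f) / k
t = −ln(1 − 0.74) / 0.01510 = 1.347 / 0.01510 ≈ 89.2 hours

89.2 hours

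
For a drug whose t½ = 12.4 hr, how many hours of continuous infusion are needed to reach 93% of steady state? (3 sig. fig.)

k = ln 2 / 12.4 = 0.05590 hr⁻¹
f = 1 − e^(−kt)  ⇒  t = −ln(1 − f) / k
t = −ln(1 − 0.93) / 0.05590 = 2.659 / 0.05590 ≈ 47.6 hours

47.6 hours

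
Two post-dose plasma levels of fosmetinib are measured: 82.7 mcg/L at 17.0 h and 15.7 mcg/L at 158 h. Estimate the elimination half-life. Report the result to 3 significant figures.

58.8 hours

k = ln(C₁/C₂) / (t₂ − t₁) = ln(82.7/15.7) / (158 − 17.0)
  = 1.662 / 141.0 = 0.01178 h⁻¹
t½ = ln 2 / k = ln 2 / 0.01178 ≈ 58.8 hours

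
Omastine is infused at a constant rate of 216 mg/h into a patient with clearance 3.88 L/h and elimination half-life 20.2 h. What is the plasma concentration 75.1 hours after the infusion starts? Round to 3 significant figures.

51.4 mg/L

Css = rate / CL = 216 / 3.88 = 55.67 mg/L
k = ln 2 / 20.2 = 0.03431 h⁻¹
C(t) = Css (1 − e^(−kt)) = 55.67 × (1 − e^(−2.577)) = 55.67 × 0.9240 ≈ 51.4 mg/L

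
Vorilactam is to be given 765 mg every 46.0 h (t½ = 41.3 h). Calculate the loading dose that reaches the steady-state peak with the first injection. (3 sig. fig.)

1420 mg

k = ln 2 / 41.3 = 0.01678 h⁻¹
Accumulation ratio R = 1 / (1 − e^(−kτ)) = 1 / (1 − e^(−0.01678×46.0)) = 1 / (1 − 0.4621) = 1.859
Loading dose = maintenance dose × R = 765 × 1.859 ≈ 1420 mg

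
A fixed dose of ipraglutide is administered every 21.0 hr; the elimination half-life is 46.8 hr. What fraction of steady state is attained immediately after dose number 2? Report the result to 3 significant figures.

0.463

k = ln 2 / 46.8 = 0.01481 hr⁻¹
f_n = 1 − e^(−nkτ) = 1 − e^(−2 × 0.01481 × 21.0) = 1 − e^(−0.6221) = 1 − 0.5368 ≈ 0.463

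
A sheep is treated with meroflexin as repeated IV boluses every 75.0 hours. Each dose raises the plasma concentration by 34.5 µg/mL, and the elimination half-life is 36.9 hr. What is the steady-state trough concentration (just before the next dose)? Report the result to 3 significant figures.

k = ln 2 / 36.9 = 0.01878 hr⁻¹
Fraction remaining after one interval: e^(−kτ) = e^(−0.01878 × 75.0) = 0.2444
R = 1 / (1 − 0.2444) = 1.324
Css,max = 34.5 × 1.324 = 45.66 µg/mL
Css,min = Css,max × e^(−kτ) = 45.66 × 0.2444 ≈ 11.2 µg/mL

11.2 µg/mL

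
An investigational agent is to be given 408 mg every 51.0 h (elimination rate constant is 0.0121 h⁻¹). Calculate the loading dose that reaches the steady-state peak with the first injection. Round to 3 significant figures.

Accumulation ratio R = 1 / (1 − e^(−kτ)) = 1 / (1 − e^(−0.01210×51.0)) = 1 / (1 − 0.5395) = 2.172
Loading dose = maintenance dose × R = 408 × 2.172 ≈ 886 mg

886 mg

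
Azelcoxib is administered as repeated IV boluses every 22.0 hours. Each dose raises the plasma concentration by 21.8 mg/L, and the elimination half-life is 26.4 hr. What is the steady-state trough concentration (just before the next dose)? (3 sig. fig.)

k = ln 2 / 26.4 = 0.02626 hr⁻¹
Fraction remaining after one interval: e^(−kτ) = e^(−0.02626 × 22.0) = 0.5612
R = 1 / (1 − 0.5612) = 2.279
Css,max = 21.8 × 2.279 = 49.68 mg/L
Css,min = Css,max × e^(−kτ) = 49.68 × 0.5612 ≈ 27.9 mg/L

27.9 mg/L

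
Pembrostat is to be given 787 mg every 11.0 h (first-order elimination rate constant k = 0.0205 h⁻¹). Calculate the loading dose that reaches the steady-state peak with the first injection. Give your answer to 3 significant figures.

3900 mg

Accumulation ratio R = 1 / (1 − e^(−kτ)) = 1 / (1 − e^(−0.02050×11.0)) = 1 / (1 − 0.7981) = 4.953
Loading dose = maintenance dose × R = 787 × 4.953 ≈ 3900 mg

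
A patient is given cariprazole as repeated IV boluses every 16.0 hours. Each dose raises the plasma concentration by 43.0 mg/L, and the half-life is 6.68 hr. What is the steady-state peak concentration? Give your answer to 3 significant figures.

k = ln 2 / 6.68 = 0.1038 hr⁻¹
Fraction remaining after one interval: e^(−kτ) = e^(−0.1038 × 16.0) = 0.1901
R = 1 / (1 − 0.1901) = 1.235
Css,max = 43.0 × 1.235 ≈ 53.1 mg/L

53.1 mg/L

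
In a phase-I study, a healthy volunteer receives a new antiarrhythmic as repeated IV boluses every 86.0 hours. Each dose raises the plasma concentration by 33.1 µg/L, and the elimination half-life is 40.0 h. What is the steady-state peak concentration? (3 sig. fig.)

42.7 µg/L

k = ln 2 / 40.0 = 0.01733 h⁻¹
Fraction remaining after one interval: e^(−kτ) = e^(−0.01733 × 86.0) = 0.2253
R = 1 / (1 − 0.2253) = 1.291
Css,max = 33.1 × 1.291 ≈ 42.7 µg/L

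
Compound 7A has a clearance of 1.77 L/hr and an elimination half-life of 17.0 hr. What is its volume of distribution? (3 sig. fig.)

43.4 L

k = ln 2 / t½ = ln 2 / 17.0 = 0.04077 hr⁻¹
V = CL / k = 1.77 / 0.04077 ≈ 43.4 L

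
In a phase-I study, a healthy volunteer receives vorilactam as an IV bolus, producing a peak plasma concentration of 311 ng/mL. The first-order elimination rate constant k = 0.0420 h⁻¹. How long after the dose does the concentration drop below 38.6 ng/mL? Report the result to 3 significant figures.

49.7 hours

C(t) = C₀ e^(−kt)  ⇒  t = ln(C₀/C) / k
t = ln(311/38.6) / 0.04200 = 2.087 / 0.04200 ≈ 49.7 hours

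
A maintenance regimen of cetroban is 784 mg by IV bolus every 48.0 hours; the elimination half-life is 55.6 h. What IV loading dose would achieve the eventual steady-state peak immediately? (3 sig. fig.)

1740 mg

k = ln 2 / 55.6 = 0.01247 h⁻¹
Accumulation ratio R = 1 / (1 − e^(−kτ)) = 1 / (1 − e^(−0.01247×48.0)) = 1 / (1 − 0.5497) = 2.221
Loading dose = maintenance dose × R = 784 × 2.221 ≈ 1740 mg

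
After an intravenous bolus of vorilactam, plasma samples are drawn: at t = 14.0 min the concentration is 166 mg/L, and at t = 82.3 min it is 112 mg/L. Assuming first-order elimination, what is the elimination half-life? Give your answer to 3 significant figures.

120 minutes

k = ln(C₁/C₂) / (t₂ − t₁) = ln(166/112) / (82.3 − 14.0)
  = 0.3935 / 68.30 = 0.005761 min⁻¹
t½ = ln 2 / k = ln 2 / 0.005761 ≈ 120 minutes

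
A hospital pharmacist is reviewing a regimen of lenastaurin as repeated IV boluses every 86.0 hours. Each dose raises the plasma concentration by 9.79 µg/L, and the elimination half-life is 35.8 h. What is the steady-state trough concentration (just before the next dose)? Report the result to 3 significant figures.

k = ln 2 / 35.8 = 0.01936 h⁻¹
Fraction remaining after one interval: e^(−kτ) = e^(−0.01936 × 86.0) = 0.1892
R = 1 / (1 − 0.1892) = 1.233
Css,max = 9.79 × 1.233 = 12.07 µg/L
Css,min = Css,max × e^(−kτ) = 12.07 × 0.1892 ≈ 2.28 µg/L

2.28 µg/L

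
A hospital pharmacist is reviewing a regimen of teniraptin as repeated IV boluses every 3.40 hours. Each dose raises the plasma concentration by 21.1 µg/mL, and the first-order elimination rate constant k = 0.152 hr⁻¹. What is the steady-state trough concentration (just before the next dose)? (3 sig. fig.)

31.2 µg/mL

Fraction remaining after one interval: e^(−kτ) = e^(−0.1520 × 3.40) = 0.5964
R = 1 / (1 − 0.5964) = 2.478
Css,max = 21.1 × 2.478 = 52.28 µg/mL
Css,min = Css,max × e^(−kτ) = 52.28 × 0.5964 ≈ 31.2 µg/mL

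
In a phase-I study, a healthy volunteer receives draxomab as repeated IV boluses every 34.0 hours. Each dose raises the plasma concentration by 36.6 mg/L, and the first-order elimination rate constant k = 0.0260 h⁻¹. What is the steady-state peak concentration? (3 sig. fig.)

62.4 mg/L

Fraction remaining after one interval: e^(−kτ) = e^(−0.02600 × 34.0) = 0.4131
R = 1 / (1 − 0.4131) = 1.704
Css,max = 36.6 × 1.704 ≈ 62.4 mg/L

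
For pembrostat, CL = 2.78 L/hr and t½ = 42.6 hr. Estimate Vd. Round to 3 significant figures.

171 L

k = ln 2 / t½ = ln 2 / 42.6 = 0.01627 hr⁻¹
V = CL / k = 2.78 / 0.01627 ≈ 171 L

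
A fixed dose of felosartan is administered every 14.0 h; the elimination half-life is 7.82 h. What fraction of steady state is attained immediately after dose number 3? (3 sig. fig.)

0.976

k = ln 2 / 7.82 = 0.08864 h⁻¹
f_n = 1 − e^(−nkτ) = 1 − e^(−3 × 0.08864 × 14.0) = 1 − e^(−3.723) = 1 − 0.02417 ≈ 0.976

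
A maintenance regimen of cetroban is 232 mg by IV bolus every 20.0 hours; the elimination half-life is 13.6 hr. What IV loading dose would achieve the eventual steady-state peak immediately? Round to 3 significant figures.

363 mg

k = ln 2 / 13.6 = 0.05097 hr⁻¹
Accumulation ratio R = 1 / (1 − e^(−kτ)) = 1 / (1 − e^(−0.05097×20.0)) = 1 / (1 − 0.3608) = 1.565
Loading dose = maintenance dose × R = 232 × 1.565 ≈ 363 mg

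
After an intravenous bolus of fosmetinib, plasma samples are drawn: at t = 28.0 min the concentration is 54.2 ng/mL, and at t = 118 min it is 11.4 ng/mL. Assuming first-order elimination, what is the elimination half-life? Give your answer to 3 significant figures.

40.0 minutes

k = ln(C₁/C₂) / (t₂ − t₁) = ln(54.2/11.4) / (118 − 28.0)
  = 1.559 / 90.00 = 0.01732 min⁻¹
t½ = ln 2 / k = ln 2 / 0.01732 ≈ 40.0 minutes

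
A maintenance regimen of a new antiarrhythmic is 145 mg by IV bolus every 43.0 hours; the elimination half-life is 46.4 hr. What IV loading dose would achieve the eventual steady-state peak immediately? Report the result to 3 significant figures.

k = ln 2 / 46.4 = 0.01494 hr⁻¹
Accumulation ratio R = 1 / (1 − e^(−kτ)) = 1 / (1 − e^(−0.01494×43.0)) = 1 / (1 − 0.5261) = 2.110
Loading dose = maintenance dose × R = 145 × 2.110 ≈ 306 mg

306 mg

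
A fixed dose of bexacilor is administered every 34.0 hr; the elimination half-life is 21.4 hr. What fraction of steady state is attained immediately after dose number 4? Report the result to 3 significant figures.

k = ln 2 / 21.4 = 0.03239 hr⁻¹
f_n = 1 − e^(−nkτ) = 1 − e^(−4 × 0.03239 × 34.0) = 1 − e^(−4.405) = 1 − 0.01222 ≈ 0.988

0.988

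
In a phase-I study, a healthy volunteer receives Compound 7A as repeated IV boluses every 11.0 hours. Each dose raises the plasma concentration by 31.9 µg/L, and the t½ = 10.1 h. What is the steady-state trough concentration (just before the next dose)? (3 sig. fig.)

k = ln 2 / 10.1 = 0.06863 h⁻¹
Fraction remaining after one interval: e^(−kτ) = e^(−0.06863 × 11.0) = 0.4701
R = 1 / (1 − 0.4701) = 1.887
Css,max = 31.9 × 1.887 = 60.19 µg/L
Css,min = Css,max × e^(−kτ) = 60.19 × 0.4701 ≈ 28.3 µg/L

28.3 µg/L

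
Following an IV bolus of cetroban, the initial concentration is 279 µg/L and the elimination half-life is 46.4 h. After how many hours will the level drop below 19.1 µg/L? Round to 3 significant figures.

k = ln 2 / 46.4 = 0.01494 h⁻¹
C(t) = C₀ e^(−kt)  ⇒  t = ln(C₀/C) / k
t = ln(279/19.1) / 0.01494 = 2.682 / 0.01494 ≈ 180 hours

180 hours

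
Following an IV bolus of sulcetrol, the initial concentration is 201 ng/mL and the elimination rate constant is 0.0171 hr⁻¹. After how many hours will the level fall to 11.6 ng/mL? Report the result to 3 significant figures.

C(t) = C₀ e^(−kt)  ⇒  t = ln(C₀/C) / k
t = ln(201/11.6) / 0.01710 = 2.852 / 0.01710 ≈ 167 hours

167 hours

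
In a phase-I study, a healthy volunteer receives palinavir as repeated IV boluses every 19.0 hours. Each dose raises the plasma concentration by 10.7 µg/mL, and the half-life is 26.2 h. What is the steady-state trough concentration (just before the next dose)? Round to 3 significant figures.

k = ln 2 / 26.2 = 0.02646 h⁻¹
Fraction remaining after one interval: e^(−kτ) = e^(−0.02646 × 19.0) = 0.6049
R = 1 / (1 − 0.6049) = 2.531
Css,max = 10.7 × 2.531 = 27.08 µg/mL
Css,min = Css,max × e^(−kτ) = 27.08 × 0.6049 ≈ 16.4 µg/mL

16.4 µg/mL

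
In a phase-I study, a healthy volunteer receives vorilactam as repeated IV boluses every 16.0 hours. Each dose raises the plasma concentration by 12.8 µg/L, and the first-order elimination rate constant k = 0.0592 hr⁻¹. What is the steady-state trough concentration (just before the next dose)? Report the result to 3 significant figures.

Fraction remaining after one interval: e^(−kτ) = e^(−0.05920 × 16.0) = 0.3878
R = 1 / (1 − 0.3878) = 1.634
Css,max = 12.8 × 1.634 = 20.91 µg/L
Css,min = Css,max × e^(−kτ) = 20.91 × 0.3878 ≈ 8.11 µg/L

8.11 µg/L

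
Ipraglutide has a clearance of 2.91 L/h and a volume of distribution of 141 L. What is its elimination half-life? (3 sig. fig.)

k = CL / V = 2.91 / 141 = 0.02064 h⁻¹
t½ = ln 2 / k = ln 2 / 0.02064 ≈ 33.6 hours

33.6 hours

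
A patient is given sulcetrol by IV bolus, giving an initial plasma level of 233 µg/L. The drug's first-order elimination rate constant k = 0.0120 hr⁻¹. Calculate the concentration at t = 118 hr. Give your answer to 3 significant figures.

56.5 µg/L

C(t) = C₀ e^(−kt) = 233 × e^(−0.01200 × 118) = 233 × e^(−1.416) = 233 × 0.2427 ≈ 56.5 µg/L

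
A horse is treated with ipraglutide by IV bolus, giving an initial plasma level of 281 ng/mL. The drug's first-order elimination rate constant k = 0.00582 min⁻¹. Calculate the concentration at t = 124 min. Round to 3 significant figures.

137 ng/mL

C(t) = C₀ e^(−kt) = 281 × e^(−0.005820 × 124) = 281 × e^(−0.7217) = 281 × 0.4859 ≈ 137 ng/mL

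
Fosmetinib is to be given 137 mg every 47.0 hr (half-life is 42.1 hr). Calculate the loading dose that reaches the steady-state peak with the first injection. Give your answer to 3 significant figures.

254 mg

k = ln 2 / 42.1 = 0.01646 hr⁻¹
Accumulation ratio R = 1 / (1 − e^(−kτ)) = 1 / (1 − e^(−0.01646×47.0)) = 1 / (1 − 0.4612) = 1.856
Loading dose = maintenance dose × R = 137 × 1.856 ≈ 254 mg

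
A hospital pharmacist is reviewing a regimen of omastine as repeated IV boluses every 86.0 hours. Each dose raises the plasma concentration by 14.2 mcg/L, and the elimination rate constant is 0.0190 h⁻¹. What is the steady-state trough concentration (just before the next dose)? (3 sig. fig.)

Fraction remaining after one interval: e^(−kτ) = e^(−0.01900 × 86.0) = 0.1951
R = 1 / (1 − 0.1951) = 1.242
Css,max = 14.2 × 1.242 = 17.64 mcg/L
Css,min = Css,max × e^(−kτ) = 17.64 × 0.1951 ≈ 3.44 mcg/L

3.44 mcg/L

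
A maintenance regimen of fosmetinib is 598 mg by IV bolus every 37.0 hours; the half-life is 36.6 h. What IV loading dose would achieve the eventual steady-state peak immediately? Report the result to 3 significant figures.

1190 mg

k = ln 2 / 36.6 = 0.01894 h⁻¹
Accumulation ratio R = 1 / (1 − e^(−kτ)) = 1 / (1 − e^(−0.01894×37.0)) = 1 / (1 − 0.4962) = 1.985
Loading dose = maintenance dose × R = 598 × 1.985 ≈ 1190 mg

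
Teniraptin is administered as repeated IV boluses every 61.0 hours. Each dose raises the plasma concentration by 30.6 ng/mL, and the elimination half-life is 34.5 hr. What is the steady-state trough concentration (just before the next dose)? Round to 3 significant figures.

12.7 ng/mL

k = ln 2 / 34.5 = 0.02009 hr⁻¹
Fraction remaining after one interval: e^(−kτ) = e^(−0.02009 × 61.0) = 0.2936
R = 1 / (1 − 0.2936) = 1.416
Css,max = 30.6 × 1.416 = 43.32 ng/mL
Css,min = Css,max × e^(−kτ) = 43.32 × 0.2936 ≈ 12.7 ng/mL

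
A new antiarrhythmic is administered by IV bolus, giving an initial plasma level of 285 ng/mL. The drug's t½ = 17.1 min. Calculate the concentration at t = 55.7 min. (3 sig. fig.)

k = ln 2 / 17.1 = 0.04053 min⁻¹
C(t) = C₀ e^(−kt) = 285 × e^(−0.04053 × 55.7) = 285 × e^(−2.258) = 285 × 0.1046 ≈ 29.8 ng/mL

29.8 ng/mL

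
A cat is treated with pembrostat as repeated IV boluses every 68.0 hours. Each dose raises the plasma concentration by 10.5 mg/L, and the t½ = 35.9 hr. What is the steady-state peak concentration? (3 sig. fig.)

k = ln 2 / 35.9 = 0.01931 hr⁻¹
Fraction remaining after one interval: e^(−kτ) = e^(−0.01931 × 68.0) = 0.2690
R = 1 / (1 − 0.2690) = 1.368
Css,max = 10.5 × 1.368 ≈ 14.4 mg/L

14.4 mg/L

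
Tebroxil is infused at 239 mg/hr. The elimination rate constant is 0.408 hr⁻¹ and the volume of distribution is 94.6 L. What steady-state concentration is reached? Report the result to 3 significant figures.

CL = k · V = 0.408 × 94.6 = 38.60 L/hr
Css = rate / CL = 239 / 38.60 ≈ 6.19 µg/mL

6.19 µg/mL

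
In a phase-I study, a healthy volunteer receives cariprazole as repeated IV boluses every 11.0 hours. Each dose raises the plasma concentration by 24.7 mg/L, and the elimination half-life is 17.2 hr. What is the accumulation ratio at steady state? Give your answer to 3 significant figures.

2.79

k = ln 2 / 17.2 = 0.04030 hr⁻¹
Fraction remaining after one interval: e^(−kτ) = e^(−0.04030 × 11.0) = 0.6419
R = 1 / (1 − 0.6419) = 1 / 0.3581 ≈ 2.79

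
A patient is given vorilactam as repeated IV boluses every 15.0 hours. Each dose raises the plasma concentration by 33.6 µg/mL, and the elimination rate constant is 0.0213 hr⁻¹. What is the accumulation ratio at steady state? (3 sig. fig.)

3.66

Fraction remaining after one interval: e^(−kτ) = e^(−0.02130 × 15.0) = 0.7265
R = 1 / (1 − 0.7265) = 1 / 0.2735 ≈ 3.66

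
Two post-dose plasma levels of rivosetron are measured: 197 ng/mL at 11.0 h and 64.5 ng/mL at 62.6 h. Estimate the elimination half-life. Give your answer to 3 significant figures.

32.0 hours

k = ln(C₁/C₂) / (t₂ − t₁) = ln(197/64.5) / (62.6 − 11.0)
  = 1.117 / 51.60 = 0.02164 h⁻¹
t½ = ln 2 / k = ln 2 / 0.02164 ≈ 32.0 hours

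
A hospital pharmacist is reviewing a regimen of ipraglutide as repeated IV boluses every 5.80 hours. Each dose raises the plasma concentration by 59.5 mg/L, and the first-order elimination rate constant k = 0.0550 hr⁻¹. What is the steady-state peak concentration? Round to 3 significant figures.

Fraction remaining after one interval: e^(−kτ) = e^(−0.05500 × 5.80) = 0.7269
R = 1 / (1 − 0.7269) = 3.661
Css,max = 59.5 × 3.661 ≈ 218 mg/L

218 mg/L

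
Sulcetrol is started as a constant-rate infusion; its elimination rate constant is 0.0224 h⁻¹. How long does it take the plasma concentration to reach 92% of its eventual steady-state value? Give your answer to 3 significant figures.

f = 1 − e^(−kt)  ⇒  t = −ln(1 − f) / k
t = −ln(1 − 0.92) / 0.02240 = 2.526 / 0.02240 ≈ 113 hours

113 hours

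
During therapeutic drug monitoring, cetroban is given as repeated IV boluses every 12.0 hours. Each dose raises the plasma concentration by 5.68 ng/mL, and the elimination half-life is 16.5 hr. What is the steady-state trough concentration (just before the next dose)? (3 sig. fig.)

8.67 ng/mL

k = ln 2 / 16.5 = 0.04201 hr⁻¹
Fraction remaining after one interval: e^(−kτ) = e^(−0.04201 × 12.0) = 0.6040
R = 1 / (1 − 0.6040) = 2.526
Css,max = 5.68 × 2.526 = 14.35 ng/mL
Css,min = Css,max × e^(−kτ) = 14.35 × 0.6040 ≈ 8.67 ng/mL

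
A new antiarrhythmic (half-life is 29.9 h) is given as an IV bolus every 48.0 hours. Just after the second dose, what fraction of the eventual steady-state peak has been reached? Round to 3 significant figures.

0.892

k = ln 2 / 29.9 = 0.02318 h⁻¹
f_n = 1 − e^(−nkτ) = 1 − e^(−2 × 0.02318 × 48.0) = 1 − e^(−2.225) = 1 − 0.1080 ≈ 0.892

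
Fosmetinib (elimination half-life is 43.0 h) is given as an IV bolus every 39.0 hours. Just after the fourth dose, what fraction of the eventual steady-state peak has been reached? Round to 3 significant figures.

0.919

k = ln 2 / 43.0 = 0.01612 h⁻¹
f_n = 1 − e^(−nkτ) = 1 − e^(−4 × 0.01612 × 39.0) = 1 − e^(−2.515) = 1 − 0.08089 ≈ 0.919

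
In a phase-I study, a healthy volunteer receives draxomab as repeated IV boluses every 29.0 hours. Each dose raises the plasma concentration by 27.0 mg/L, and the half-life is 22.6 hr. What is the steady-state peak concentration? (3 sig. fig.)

45.8 mg/L

k = ln 2 / 22.6 = 0.03067 hr⁻¹
Fraction remaining after one interval: e^(−kτ) = e^(−0.03067 × 29.0) = 0.4109
R = 1 / (1 − 0.4109) = 1.697
Css,max = 27.0 × 1.697 ≈ 45.8 mg/L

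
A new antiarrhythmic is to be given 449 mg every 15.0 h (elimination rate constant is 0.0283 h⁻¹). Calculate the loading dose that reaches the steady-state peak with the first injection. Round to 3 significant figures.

1300 mg

Accumulation ratio R = 1 / (1 − e^(−kτ)) = 1 / (1 − e^(−0.02830×15.0)) = 1 / (1 − 0.6541) = 2.891
Loading dose = maintenance dose × R = 449 × 2.891 ≈ 1300 mg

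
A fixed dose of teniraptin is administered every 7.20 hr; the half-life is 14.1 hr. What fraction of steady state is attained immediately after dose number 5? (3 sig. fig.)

k = ln 2 / 14.1 = 0.04916 hr⁻¹
f_n = 1 − e^(−nkτ) = 1 − e^(−5 × 0.04916 × 7.20) = 1 − e^(−1.770) = 1 − 0.1704 ≈ 0.830

0.830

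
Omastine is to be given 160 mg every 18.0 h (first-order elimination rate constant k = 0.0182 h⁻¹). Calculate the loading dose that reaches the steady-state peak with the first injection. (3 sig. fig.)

Accumulation ratio R = 1 / (1 − e^(−kτ)) = 1 / (1 − e^(−0.01820×18.0)) = 1 / (1 − 0.7207) = 3.580
Loading dose = maintenance dose × R = 160 × 3.580 ≈ 573 mg

573 mg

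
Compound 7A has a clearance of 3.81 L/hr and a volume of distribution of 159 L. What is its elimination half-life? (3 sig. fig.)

k = CL / V = 3.81 / 159 = 0.02396 hr⁻¹
t½ = ln 2 / k = ln 2 / 0.02396 ≈ 28.9 hours

28.9 hours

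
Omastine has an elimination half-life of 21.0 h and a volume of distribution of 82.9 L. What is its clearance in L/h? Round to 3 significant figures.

k = ln 2 / t½ = ln 2 / 21.0 = 0.03301 h⁻¹
CL = k · V = 0.03301 × 82.9 ≈ 2.74 L/h

2.74 L/h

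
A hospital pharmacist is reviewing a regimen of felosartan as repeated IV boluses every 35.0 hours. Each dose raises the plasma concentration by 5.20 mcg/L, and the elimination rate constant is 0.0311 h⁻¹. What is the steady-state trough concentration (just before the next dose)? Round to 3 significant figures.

Fraction remaining after one interval: e^(−kτ) = e^(−0.03110 × 35.0) = 0.3367
R = 1 / (1 − 0.3367) = 1.508
Css,max = 5.20 × 1.508 = 7.840 mcg/L
Css,min = Css,max × e^(−kτ) = 7.840 × 0.3367 ≈ 2.64 mcg/L

2.64 mcg/L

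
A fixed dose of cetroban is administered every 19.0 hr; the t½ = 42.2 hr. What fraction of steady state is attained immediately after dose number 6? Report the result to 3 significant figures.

k = ln 2 / 42.2 = 0.01643 hr⁻¹
f_n = 1 − e^(−nkτ) = 1 − e^(−6 × 0.01643 × 19.0) = 1 − e^(−1.872) = 1 − 0.1537 ≈ 0.846

0.846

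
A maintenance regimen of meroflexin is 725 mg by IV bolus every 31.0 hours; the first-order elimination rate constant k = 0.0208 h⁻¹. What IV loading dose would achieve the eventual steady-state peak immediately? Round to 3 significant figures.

1530 mg

Accumulation ratio R = 1 / (1 − e^(−kτ)) = 1 / (1 − e^(−0.02080×31.0)) = 1 / (1 − 0.5248) = 2.104
Loading dose = maintenance dose × R = 725 × 2.104 ≈ 1530 mg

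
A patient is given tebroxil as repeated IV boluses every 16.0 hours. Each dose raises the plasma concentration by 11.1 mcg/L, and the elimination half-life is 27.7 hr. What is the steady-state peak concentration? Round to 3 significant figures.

k = ln 2 / 27.7 = 0.02502 hr⁻¹
Fraction remaining after one interval: e^(−kτ) = e^(−0.02502 × 16.0) = 0.6701
R = 1 / (1 − 0.6701) = 3.031
Css,max = 11.1 × 3.031 ≈ 33.6 mcg/L

33.6 mcg/L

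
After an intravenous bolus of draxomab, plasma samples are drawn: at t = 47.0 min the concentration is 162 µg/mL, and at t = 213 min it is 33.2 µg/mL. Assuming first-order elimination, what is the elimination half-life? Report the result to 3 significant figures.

72.6 minutes

k = ln(C₁/C₂) / (t₂ − t₁) = ln(162/33.2) / (213 − 47.0)
  = 1.585 / 166.0 = 0.009548 min⁻¹
t½ = ln 2 / k = ln 2 / 0.009548 ≈ 72.6 minutes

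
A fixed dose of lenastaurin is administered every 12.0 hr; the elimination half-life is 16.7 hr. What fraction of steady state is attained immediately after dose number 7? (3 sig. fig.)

k = ln 2 / 16.7 = 0.04151 hr⁻¹
f_n = 1 − e^(−nkτ) = 1 − e^(−7 × 0.04151 × 12.0) = 1 − e^(−3.486) = 1 − 0.03061 ≈ 0.969

0.969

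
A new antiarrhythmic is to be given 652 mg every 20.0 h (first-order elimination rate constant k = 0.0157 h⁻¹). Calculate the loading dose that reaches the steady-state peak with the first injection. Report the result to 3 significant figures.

2420 mg

Accumulation ratio R = 1 / (1 − e^(−kτ)) = 1 / (1 − e^(−0.01570×20.0)) = 1 / (1 − 0.7305) = 3.711
Loading dose = maintenance dose × R = 652 × 3.711 ≈ 2420 mg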